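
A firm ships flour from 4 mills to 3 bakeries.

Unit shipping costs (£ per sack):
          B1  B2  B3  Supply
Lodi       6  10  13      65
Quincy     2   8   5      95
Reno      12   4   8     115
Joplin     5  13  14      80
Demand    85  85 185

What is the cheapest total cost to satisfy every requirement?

2265

One minimum-cost allocation:
  Lodi–B1: 5 × £6 = £30
  Lodi–B3: 60 × £13 = £780
  Quincy–B3: 95 × £5 = £475
  Reno–B2: 85 × £4 = £340
  Reno–B3: 30 × £8 = £240
  Joplin–B1: 80 × £5 = £400
Total = 30 + 780 + 475 + 340 + 240 + 400 = £2265.
(Supply check: Lodi ships 65; Quincy ships 95; Reno ships 115; Joplin ships 80.)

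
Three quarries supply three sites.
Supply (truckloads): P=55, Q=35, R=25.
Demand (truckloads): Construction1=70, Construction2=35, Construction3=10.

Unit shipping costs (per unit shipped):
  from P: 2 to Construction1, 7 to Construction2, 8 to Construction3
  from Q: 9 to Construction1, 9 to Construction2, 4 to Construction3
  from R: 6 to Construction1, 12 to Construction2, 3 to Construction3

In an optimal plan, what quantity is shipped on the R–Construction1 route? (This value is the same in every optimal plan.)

15

Solving gives:
  P to Construction1: 55 × 2 = 110
  Q to Construction2: 35 × 9 = 315
  R to Construction1: 15 × 6 = 90
  R to Construction3: 10 × 3 = 30
Total cost = 545.
So R→Construction1 carries 15 truckloads.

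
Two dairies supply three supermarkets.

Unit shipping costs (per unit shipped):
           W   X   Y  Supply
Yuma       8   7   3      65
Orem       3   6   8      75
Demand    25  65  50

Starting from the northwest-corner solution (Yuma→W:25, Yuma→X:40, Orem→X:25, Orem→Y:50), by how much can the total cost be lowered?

400

Current plan cost = 25·8 + 40·7 + 25·6 + 50·8 = 1030.
Optimal plan:
  Yuma→X: 15 crates
  Yuma→Y: 50 crates
  Orem→W: 25 crates
  Orem→X: 50 crates
Optimal cost = 630.
Saving = 1030 − 630 = 400.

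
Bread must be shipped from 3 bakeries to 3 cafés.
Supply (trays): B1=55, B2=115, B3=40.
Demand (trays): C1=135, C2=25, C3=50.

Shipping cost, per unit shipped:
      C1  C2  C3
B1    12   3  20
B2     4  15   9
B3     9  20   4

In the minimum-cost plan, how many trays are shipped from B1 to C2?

Solving gives:
  B1→C1: 30 trays
  B1→C2: 25 trays
  B2→C1: 105 trays
  B2→C3: 10 trays
  B3→C3: 40 trays
Total cost = 1105.
So B1→C2 carries 25 trays.

25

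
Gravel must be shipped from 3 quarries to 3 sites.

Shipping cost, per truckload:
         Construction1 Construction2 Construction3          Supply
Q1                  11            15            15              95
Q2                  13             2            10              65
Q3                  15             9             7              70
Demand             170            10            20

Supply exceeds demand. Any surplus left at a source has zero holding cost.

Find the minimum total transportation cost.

2220

Optimal allocation:
  Q1 to Construction1: 95 × 11 = 1045
  Q2 to Construction1: 55 × 13 = 715
  Q2 to Construction2: 10 × 2 = 20
  Q3 to Construction1: 20 × 15 = 300
  Q3 to Construction3: 20 × 7 = 140
Total = 1045 + 715 + 20 + 300 + 140 = 2220.
(Supply check: Q1 ships 95; Q2 ships 65; Q3 ships 40.)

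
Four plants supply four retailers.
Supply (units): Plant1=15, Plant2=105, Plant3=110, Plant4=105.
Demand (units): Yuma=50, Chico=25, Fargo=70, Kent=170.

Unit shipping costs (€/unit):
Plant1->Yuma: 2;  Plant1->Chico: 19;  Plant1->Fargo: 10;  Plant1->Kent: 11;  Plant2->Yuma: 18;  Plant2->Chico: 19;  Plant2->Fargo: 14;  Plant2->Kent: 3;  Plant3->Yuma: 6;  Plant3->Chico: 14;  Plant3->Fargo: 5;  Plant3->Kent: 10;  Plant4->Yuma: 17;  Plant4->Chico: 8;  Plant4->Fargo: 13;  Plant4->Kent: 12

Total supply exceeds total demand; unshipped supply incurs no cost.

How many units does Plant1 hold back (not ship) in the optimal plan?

0

Minimum-cost shipments:
  Plant1–Yuma: 15 × €2 = €30
  Plant2–Kent: 105 × €3 = €315
  Plant3–Yuma: 35 × €6 = €210
  Plant3–Fargo: 70 × €5 = €350
  Plant3–Kent: 5 × €10 = €50
  Plant4–Chico: 25 × €8 = €200
  Plant4–Kent: 60 × €12 = €720
Total cost = €1875.
Plant1 ships 15 of its 15, leaving 0.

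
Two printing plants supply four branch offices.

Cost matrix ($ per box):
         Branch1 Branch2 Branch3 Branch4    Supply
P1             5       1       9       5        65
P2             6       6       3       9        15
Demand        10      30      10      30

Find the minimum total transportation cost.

An optimal shipping plan:
  P1->Branch1: 5 × $5 = $25
  P1->Branch2: 30 × $1 = $30
  P1->Branch4: 30 × $5 = $150
  P2->Branch1: 5 × $6 = $30
  P2->Branch3: 10 × $3 = $30
Total = 25 + 30 + 150 + 30 + 30 = $265.

265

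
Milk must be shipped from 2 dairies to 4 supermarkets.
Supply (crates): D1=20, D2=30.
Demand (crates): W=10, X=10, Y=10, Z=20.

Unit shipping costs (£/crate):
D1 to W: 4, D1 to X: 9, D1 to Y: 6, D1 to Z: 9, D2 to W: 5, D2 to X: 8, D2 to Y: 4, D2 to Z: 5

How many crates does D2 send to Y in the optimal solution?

10

The minimum-cost plan:
  D1→W: 10 × £4 = £40
  D1→X: 10 × £9 = £90
  D2→Y: 10 × £4 = £40
  D2→Z: 20 × £5 = £100
Total cost = £270.
So D2→Y carries 10 crates.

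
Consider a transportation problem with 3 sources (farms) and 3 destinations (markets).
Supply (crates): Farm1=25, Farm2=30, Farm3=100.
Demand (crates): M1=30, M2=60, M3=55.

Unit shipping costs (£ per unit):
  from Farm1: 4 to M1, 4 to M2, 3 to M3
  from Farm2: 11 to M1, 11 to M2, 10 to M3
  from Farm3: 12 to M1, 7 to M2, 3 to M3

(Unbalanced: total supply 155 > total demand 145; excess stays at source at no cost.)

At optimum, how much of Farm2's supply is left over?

10

An optimal plan:
  Farm1->M1: 10 × £4 = £40
  Farm1->M2: 15 × £4 = £60
  Farm2->M1: 20 × £11 = £220
  Farm3->M2: 45 × £7 = £315
  Farm3->M3: 55 × £3 = £165
Total cost = £800.
Farm2 ships 20 of its 30, leaving 10.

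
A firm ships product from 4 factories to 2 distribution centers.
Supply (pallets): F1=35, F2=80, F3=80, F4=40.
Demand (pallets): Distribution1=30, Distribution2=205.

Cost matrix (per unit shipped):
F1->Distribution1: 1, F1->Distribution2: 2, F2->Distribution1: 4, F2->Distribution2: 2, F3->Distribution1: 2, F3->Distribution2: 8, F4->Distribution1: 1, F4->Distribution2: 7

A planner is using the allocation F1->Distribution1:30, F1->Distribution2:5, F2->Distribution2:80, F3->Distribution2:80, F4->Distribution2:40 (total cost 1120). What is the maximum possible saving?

Current plan cost = 30·1 + 5·2 + 80·2 + 80·8 + 40·7 = 1120.
Optimal plan:
  F1->Distribution2: 35 × 2 = 70
  F2->Distribution2: 80 × 2 = 160
  F3->Distribution1: 30 × 2 = 60
  F3->Distribution2: 50 × 8 = 400
  F4->Distribution2: 40 × 7 = 280
Optimal cost = 970.
Saving = 1120 − 970 = 150.

150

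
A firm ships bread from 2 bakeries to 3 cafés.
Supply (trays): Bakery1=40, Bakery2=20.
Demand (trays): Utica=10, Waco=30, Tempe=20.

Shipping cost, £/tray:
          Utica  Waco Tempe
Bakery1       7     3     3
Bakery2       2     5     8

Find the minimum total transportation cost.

An optimal shipping plan:
  Bakery1->Waco: 20 × £3 = £60
  Bakery1->Tempe: 20 × £3 = £60
  Bakery2->Utica: 10 × £2 = £20
  Bakery2->Waco: 10 × £5 = £50
Total = 60 + 60 + 20 + 50 = £190.
(Supply check: Bakery1 ships 40; Bakery2 ships 20.)

190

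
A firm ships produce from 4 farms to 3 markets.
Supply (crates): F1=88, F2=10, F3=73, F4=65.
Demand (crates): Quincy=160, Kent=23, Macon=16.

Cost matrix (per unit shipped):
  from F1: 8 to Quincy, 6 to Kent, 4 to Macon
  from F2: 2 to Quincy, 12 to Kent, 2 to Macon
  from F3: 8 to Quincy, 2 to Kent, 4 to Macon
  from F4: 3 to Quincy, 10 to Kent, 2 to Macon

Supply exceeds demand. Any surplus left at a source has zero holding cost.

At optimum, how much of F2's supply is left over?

0

An optimal plan:
  F1->Quincy: 51 crates
  F2->Quincy: 10 crates
  F3->Quincy: 34 crates
  F3->Kent: 23 crates
  F3->Macon: 16 crates
  F4->Quincy: 65 crates
Total cost = 1005.
F2 ships 10 of its 10, leaving 0.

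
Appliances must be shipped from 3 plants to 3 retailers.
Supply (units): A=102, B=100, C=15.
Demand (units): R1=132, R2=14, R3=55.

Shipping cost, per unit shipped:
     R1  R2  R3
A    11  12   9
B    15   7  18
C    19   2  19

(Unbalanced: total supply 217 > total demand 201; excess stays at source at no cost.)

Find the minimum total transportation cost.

A cheapest plan:
  A->R1: 47 × 11 = 517
  A->R3: 55 × 9 = 495
  B->R1: 85 × 15 = 1275
  C->R2: 14 × 2 = 28
Total = 517 + 495 + 1275 + 28 = 2315.

2315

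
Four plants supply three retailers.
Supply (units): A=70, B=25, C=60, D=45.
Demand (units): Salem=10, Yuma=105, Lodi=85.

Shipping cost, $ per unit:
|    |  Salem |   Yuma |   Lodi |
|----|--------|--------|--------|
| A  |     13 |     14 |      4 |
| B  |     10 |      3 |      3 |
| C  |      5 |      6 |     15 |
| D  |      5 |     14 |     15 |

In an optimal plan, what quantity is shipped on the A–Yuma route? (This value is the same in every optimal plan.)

Solving gives:
  A->Lodi: 70 × $4 = $280
  B->Yuma: 10 × $3 = $30
  B->Lodi: 15 × $3 = $45
  C->Yuma: 60 × $6 = $360
  D->Salem: 10 × $5 = $50
  D->Yuma: 35 × $14 = $490
Total cost = $1255.
The route A→Yuma is not used.

0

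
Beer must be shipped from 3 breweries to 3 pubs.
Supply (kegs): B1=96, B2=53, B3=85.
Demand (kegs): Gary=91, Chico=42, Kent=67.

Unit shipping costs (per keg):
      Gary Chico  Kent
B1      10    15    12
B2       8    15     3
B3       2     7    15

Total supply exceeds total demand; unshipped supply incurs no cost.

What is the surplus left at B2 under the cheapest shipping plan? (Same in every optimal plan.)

0

Minimum-cost shipments:
  B1–Gary: 6 kegs
  B1–Chico: 42 kegs
  B1–Kent: 14 kegs
  B2–Kent: 53 kegs
  B3–Gary: 85 kegs
Total cost = 1187.
B2 ships 53 of its 53, leaving 0.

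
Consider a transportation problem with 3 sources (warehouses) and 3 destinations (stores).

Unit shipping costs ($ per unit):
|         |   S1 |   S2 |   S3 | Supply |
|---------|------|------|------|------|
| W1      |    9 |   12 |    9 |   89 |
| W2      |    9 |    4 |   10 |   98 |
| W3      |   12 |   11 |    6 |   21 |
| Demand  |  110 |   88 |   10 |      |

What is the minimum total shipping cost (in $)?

1435

An optimal shipping plan:
  W1 to S1: 89 × $9 = $801
  W2 to S1: 10 × $9 = $90
  W2 to S2: 88 × $4 = $352
  W3 to S1: 11 × $12 = $132
  W3 to S3: 10 × $6 = $60
Total = 801 + 90 + 352 + 132 + 60 = $1435.
(Supply check: W1 ships 89; W2 ships 98; W3 ships 21.)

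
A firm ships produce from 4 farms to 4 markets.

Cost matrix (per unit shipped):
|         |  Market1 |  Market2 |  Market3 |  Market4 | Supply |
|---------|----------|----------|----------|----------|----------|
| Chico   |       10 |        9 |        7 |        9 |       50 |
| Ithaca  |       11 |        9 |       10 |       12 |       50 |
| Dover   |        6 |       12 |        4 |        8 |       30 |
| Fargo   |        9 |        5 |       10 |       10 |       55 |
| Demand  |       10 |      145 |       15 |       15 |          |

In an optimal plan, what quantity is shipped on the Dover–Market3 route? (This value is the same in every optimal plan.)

15

The minimum-cost plan:
  Chico to Market2: 40 × 9 = 360
  Chico to Market4: 10 × 9 = 90
  Ithaca to Market2: 50 × 9 = 450
  Dover to Market1: 10 × 6 = 60
  Dover to Market3: 15 × 4 = 60
  Dover to Market4: 5 × 8 = 40
  Fargo to Market2: 55 × 5 = 275
Total cost = 1335.
So Dover→Market3 carries 15 crates.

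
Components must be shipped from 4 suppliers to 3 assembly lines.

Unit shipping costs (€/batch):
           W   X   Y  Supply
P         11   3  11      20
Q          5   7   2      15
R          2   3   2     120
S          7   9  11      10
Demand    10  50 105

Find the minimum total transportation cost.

430

One minimum-cost allocation:
  P to X: 20 × €3 = €60
  Q to Y: 15 × €2 = €30
  R to X: 30 × €3 = €90
  R to Y: 90 × €2 = €180
  S to W: 10 × €7 = €70
Total = 60 + 30 + 90 + 180 + 70 = €430.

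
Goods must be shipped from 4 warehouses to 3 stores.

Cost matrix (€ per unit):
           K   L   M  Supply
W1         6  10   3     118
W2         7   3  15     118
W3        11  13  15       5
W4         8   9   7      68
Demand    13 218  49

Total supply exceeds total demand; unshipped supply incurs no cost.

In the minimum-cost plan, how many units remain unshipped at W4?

Minimum-cost shipments:
  W1–K: 13 × €6 = €78
  W1–L: 32 × €10 = €320
  W1–M: 49 × €3 = €147
  W2–L: 118 × €3 = €354
  W4–L: 68 × €9 = €612
Total cost = €1511.
W4 ships 68 of its 68, leaving 0.

0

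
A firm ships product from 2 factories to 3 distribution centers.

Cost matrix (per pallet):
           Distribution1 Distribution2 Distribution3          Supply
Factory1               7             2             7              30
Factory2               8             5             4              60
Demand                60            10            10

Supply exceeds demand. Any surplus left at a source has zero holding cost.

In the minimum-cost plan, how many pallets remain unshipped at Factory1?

0

An optimal plan:
  Factory1–Distribution1: 20 × 7 = 140
  Factory1–Distribution2: 10 × 2 = 20
  Factory2–Distribution1: 40 × 8 = 320
  Factory2–Distribution3: 10 × 4 = 40
Total cost = 520.
Factory1 ships 30 of its 30, leaving 0.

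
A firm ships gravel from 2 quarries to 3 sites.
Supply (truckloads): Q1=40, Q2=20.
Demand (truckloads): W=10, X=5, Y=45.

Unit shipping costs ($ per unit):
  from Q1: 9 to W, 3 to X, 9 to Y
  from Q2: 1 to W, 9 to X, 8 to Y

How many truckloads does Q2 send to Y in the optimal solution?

10

The minimum-cost plan:
  Q1 to X: 5 × $3 = $15
  Q1 to Y: 35 × $9 = $315
  Q2 to W: 10 × $1 = $10
  Q2 to Y: 10 × $8 = $80
Total cost = $420.
So Q2→Y carries 10 truckloads.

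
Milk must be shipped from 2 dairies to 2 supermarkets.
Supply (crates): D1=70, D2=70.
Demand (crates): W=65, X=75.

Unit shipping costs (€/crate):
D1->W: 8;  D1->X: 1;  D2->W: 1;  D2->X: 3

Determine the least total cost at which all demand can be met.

150

An optimal shipping plan:
  D1→X: 70 × €1 = €70
  D2→W: 65 × €1 = €65
  D2→X: 5 × €3 = €15
Total = 70 + 65 + 15 = €150.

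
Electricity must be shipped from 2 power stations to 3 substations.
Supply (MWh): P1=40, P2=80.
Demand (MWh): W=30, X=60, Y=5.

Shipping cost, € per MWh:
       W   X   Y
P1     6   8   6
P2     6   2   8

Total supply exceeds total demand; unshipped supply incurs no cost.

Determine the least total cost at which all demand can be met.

A cheapest plan:
  P1 to W: 30 × €6 = €180
  P1 to Y: 5 × €6 = €30
  P2 to X: 60 × €2 = €120
Total = 180 + 30 + 120 = €330.
(Supply check: P1 ships 35; P2 ships 60.)

330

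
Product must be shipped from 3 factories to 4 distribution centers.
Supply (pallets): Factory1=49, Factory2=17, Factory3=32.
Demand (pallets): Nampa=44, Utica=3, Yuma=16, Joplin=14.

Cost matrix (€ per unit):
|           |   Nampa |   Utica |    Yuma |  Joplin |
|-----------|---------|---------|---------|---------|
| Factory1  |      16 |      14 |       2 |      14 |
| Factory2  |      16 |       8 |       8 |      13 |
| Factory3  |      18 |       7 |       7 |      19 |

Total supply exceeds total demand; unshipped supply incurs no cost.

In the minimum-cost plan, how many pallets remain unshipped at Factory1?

An optimal plan:
  Factory1 to Nampa: 33 pallets
  Factory1 to Yuma: 16 pallets
  Factory2 to Nampa: 3 pallets
  Factory2 to Joplin: 14 pallets
  Factory3 to Nampa: 8 pallets
  Factory3 to Utica: 3 pallets
Total cost = €955.
Factory1 ships 49 of its 49, leaving 0.

0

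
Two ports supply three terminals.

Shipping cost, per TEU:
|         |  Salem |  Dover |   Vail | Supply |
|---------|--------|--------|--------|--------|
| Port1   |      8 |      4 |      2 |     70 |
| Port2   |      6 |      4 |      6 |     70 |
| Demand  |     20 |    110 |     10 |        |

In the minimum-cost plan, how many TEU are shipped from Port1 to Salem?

0

Solving gives:
  Port1→Dover: 60 × 4 = 240
  Port1→Vail: 10 × 2 = 20
  Port2→Salem: 20 × 6 = 120
  Port2→Dover: 50 × 4 = 200
Total cost = 580.
The route Port1→Salem is not used.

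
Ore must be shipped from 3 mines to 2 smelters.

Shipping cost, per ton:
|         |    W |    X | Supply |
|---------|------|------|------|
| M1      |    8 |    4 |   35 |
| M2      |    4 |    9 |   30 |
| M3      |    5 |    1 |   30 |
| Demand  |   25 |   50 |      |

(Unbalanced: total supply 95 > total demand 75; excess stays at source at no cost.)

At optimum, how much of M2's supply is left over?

An optimal plan:
  M1->X: 20 × 4 = 80
  M2->W: 25 × 4 = 100
  M3->X: 30 × 1 = 30
Total cost = 210.
M2 ships 25 of its 30, leaving 5.

5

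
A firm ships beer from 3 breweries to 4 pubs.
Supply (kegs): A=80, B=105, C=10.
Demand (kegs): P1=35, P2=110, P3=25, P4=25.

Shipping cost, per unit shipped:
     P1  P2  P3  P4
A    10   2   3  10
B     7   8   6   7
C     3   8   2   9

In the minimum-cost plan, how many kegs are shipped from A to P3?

0

The minimum-cost plan:
  A–P2: 80 × 2 = 160
  B–P1: 35 × 7 = 245
  B–P2: 30 × 8 = 240
  B–P3: 15 × 6 = 90
  B–P4: 25 × 7 = 175
  C–P3: 10 × 2 = 20
Total cost = 930.
The route A→P3 is not used.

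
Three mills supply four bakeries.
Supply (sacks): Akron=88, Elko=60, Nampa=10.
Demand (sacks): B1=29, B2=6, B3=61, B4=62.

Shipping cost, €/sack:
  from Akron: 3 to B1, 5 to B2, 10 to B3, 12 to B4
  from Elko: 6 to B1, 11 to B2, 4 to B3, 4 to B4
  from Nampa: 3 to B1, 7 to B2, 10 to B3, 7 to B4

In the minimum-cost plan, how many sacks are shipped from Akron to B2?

Solving gives:
  Akron→B1: 29 × €3 = €87
  Akron→B2: 6 × €5 = €30
  Akron→B3: 53 × €10 = €530
  Elko→B3: 8 × €4 = €32
  Elko→B4: 52 × €4 = €208
  Nampa→B4: 10 × €7 = €70
Total cost = €957.
So Akron→B2 carries 6 sacks.

6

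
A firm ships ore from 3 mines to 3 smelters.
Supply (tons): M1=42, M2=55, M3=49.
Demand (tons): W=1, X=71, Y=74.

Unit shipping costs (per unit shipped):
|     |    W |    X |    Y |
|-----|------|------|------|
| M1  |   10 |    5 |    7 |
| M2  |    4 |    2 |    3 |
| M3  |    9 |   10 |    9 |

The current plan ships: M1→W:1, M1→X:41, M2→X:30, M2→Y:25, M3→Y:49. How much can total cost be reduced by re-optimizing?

Current plan cost = 1·10 + 41·5 + 30·2 + 25·3 + 49·9 = 791.
Optimal plan:
  M1→X: 42 × 5 = 210
  M2→X: 29 × 2 = 58
  M2→Y: 26 × 3 = 78
  M3→W: 1 × 9 = 9
  M3→Y: 48 × 9 = 432
Optimal cost = 787.
Saving = 791 − 787 = 4.

4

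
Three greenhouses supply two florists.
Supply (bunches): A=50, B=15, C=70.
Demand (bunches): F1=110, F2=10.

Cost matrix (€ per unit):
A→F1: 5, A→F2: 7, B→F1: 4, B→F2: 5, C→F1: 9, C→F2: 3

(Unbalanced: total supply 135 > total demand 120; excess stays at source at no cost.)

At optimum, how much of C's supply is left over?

15

An optimal plan:
  A to F1: 50 × €5 = €250
  B to F1: 15 × €4 = €60
  C to F1: 45 × €9 = €405
  C to F2: 10 × €3 = €30
Total cost = €745.
C ships 55 of its 70, leaving 15.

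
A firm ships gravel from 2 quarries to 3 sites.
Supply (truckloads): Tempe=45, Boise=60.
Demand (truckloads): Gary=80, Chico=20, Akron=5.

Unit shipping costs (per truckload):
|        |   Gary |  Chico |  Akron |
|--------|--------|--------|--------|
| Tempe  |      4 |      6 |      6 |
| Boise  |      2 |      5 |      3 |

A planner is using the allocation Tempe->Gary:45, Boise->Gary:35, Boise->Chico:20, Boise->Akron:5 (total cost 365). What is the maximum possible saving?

20

Current plan cost = 45·4 + 35·2 + 20·5 + 5·3 = 365.
Optimal plan:
  Tempe–Gary: 25 × 4 = 100
  Tempe–Chico: 20 × 6 = 120
  Boise–Gary: 55 × 2 = 110
  Boise–Akron: 5 × 3 = 15
Optimal cost = 345.
Saving = 365 − 345 = 20.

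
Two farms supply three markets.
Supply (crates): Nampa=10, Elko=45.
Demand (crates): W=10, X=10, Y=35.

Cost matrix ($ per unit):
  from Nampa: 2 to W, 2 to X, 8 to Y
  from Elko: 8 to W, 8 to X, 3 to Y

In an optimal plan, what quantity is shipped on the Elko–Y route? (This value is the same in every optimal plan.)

35

The minimum-cost plan:
  Nampa->W: 10 × $2 = $20
  Elko->X: 10 × $8 = $80
  Elko->Y: 35 × $3 = $105
Total cost = $205.
So Elko→Y carries 35 crates.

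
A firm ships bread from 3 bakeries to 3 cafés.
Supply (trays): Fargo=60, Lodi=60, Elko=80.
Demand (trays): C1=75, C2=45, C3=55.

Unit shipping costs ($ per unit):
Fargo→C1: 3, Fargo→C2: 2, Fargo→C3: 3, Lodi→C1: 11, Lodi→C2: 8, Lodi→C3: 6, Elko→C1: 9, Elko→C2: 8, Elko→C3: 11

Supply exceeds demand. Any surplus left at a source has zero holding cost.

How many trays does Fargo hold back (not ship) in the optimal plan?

0

An optimal plan:
  Fargo->C1: 15 × $3 = $45
  Fargo->C2: 45 × $2 = $90
  Lodi->C3: 55 × $6 = $330
  Elko->C1: 60 × $9 = $540
Total cost = $1005.
Fargo ships 60 of its 60, leaving 0.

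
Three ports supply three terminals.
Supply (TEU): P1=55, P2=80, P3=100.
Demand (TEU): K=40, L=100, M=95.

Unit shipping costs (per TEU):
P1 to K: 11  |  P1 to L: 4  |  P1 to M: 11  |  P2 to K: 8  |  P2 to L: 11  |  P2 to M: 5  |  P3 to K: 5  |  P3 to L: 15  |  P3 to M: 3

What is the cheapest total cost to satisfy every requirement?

1270

One minimum-cost allocation:
  P1->L: 55 × 4 = 220
  P2->L: 45 × 11 = 495
  P2->M: 35 × 5 = 175
  P3->K: 40 × 5 = 200
  P3->M: 60 × 3 = 180
Total = 220 + 495 + 175 + 200 + 180 = 1270.
(Supply check: P1 ships 55; P2 ships 80; P3 ships 100.)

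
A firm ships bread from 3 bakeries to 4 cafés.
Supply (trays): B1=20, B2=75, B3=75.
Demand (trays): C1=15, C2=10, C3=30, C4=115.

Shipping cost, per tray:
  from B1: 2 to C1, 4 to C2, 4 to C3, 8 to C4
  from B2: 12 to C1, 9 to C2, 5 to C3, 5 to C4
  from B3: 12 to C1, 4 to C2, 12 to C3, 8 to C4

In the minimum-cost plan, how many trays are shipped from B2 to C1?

0

Solving gives:
  B1→C1: 15 trays
  B1→C3: 5 trays
  B2→C3: 25 trays
  B2→C4: 50 trays
  B3→C2: 10 trays
  B3→C4: 65 trays
Total cost = 985.
The route B2→C1 is not used.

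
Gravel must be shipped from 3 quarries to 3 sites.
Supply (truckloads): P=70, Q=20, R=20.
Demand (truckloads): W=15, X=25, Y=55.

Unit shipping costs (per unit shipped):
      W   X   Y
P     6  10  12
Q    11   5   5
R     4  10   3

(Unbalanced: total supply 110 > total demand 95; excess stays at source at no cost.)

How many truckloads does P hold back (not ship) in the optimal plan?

15

Minimum-cost shipments:
  P->W: 15 truckloads
  P->X: 25 truckloads
  P->Y: 15 truckloads
  Q->Y: 20 truckloads
  R->Y: 20 truckloads
Total cost = 680.
P ships 55 of its 70, leaving 15.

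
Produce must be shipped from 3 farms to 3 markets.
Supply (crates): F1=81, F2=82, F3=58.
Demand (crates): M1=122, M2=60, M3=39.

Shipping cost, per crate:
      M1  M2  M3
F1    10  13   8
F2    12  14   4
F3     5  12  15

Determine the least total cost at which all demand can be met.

1909

Optimal allocation:
  F1->M1: 64 crates
  F1->M2: 17 crates
  F2->M2: 43 crates
  F2->M3: 39 crates
  F3->M1: 58 crates
Total cost = 1909.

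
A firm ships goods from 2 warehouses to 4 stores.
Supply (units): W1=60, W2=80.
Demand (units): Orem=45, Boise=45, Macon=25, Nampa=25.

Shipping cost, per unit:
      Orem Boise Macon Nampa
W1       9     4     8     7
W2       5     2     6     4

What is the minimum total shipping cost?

685

Optimal allocation:
  W1 to Boise: 45 units
  W1 to Macon: 15 units
  W2 to Orem: 45 units
  W2 to Macon: 10 units
  W2 to Nampa: 25 units
Total cost = 685.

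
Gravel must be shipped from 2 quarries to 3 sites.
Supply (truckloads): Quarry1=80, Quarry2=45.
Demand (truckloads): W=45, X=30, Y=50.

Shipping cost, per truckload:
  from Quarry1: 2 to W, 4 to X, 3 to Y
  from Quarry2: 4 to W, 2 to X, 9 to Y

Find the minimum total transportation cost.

330

One minimum-cost allocation:
  Quarry1–W: 30 × 2 = 60
  Quarry1–Y: 50 × 3 = 150
  Quarry2–W: 15 × 4 = 60
  Quarry2–X: 30 × 2 = 60
Total = 60 + 150 + 60 + 60 = 330.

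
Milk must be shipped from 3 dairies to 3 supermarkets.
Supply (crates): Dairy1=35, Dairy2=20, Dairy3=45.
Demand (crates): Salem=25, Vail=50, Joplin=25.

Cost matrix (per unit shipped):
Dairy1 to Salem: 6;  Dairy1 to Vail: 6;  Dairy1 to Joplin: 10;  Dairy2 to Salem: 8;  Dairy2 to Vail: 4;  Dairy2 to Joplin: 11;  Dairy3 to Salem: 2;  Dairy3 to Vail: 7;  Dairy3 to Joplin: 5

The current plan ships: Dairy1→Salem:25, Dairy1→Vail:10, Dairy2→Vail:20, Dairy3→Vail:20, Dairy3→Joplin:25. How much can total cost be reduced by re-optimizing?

Current plan cost = 25·6 + 10·6 + 20·4 + 20·7 + 25·5 = 555.
Optimal plan:
  Dairy1→Salem: 5 × 6 = 30
  Dairy1→Vail: 30 × 6 = 180
  Dairy2→Vail: 20 × 4 = 80
  Dairy3→Salem: 20 × 2 = 40
  Dairy3→Joplin: 25 × 5 = 125
Optimal cost = 455.
Saving = 555 − 455 = 100.

100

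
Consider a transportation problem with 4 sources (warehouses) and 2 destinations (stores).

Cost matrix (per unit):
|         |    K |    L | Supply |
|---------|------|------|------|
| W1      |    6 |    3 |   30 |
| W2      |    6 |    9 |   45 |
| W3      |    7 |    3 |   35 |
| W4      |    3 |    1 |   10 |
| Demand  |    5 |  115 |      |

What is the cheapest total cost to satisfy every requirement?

595

An optimal shipping plan:
  W1→L: 30 × 3 = 90
  W2→K: 5 × 6 = 30
  W2→L: 40 × 9 = 360
  W3→L: 35 × 3 = 105
  W4→L: 10 × 1 = 10
Total = 90 + 30 + 360 + 105 + 10 = 595.
(Supply check: W1 ships 30; W2 ships 45; W3 ships 35; W4 ships 10.)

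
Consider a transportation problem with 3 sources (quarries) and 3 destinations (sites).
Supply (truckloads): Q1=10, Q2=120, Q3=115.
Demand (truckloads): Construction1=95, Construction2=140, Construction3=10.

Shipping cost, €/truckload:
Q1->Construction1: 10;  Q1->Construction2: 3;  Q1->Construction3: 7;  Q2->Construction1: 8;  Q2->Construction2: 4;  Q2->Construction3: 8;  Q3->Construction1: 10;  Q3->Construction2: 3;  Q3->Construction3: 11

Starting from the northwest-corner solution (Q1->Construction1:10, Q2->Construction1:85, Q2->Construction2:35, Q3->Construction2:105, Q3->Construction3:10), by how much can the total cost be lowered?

70

Current plan cost = 10·10 + 85·8 + 35·4 + 105·3 + 10·11 = €1345.
Optimal plan:
  Q1->Construction3: 10 truckloads
  Q2->Construction1: 95 truckloads
  Q2->Construction2: 25 truckloads
  Q3->Construction2: 115 truckloads
Optimal cost = €1275.
Saving = 1345 − 1275 = €70.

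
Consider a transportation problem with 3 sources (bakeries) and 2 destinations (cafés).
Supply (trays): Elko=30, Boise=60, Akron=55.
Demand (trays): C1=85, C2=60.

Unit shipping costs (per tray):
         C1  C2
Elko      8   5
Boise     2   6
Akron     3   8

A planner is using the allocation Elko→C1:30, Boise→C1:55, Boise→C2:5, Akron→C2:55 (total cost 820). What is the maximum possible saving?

Current plan cost = 30·8 + 55·2 + 5·6 + 55·8 = 820.
Optimal plan:
  Elko→C2: 30 × 5 = 150
  Boise→C1: 30 × 2 = 60
  Boise→C2: 30 × 6 = 180
  Akron→C1: 55 × 3 = 165
Optimal cost = 555.
Saving = 820 − 555 = 265.

265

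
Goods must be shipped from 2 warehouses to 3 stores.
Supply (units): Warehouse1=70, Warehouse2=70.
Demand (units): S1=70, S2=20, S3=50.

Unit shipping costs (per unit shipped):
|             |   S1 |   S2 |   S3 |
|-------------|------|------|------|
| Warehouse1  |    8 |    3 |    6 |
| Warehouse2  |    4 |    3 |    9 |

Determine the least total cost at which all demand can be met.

640

Optimal allocation:
  Warehouse1→S2: 20 × 3 = 60
  Warehouse1→S3: 50 × 6 = 300
  Warehouse2→S1: 70 × 4 = 280
Total = 60 + 300 + 280 = 640.
(Supply check: Warehouse1 ships 70; Warehouse2 ships 70.)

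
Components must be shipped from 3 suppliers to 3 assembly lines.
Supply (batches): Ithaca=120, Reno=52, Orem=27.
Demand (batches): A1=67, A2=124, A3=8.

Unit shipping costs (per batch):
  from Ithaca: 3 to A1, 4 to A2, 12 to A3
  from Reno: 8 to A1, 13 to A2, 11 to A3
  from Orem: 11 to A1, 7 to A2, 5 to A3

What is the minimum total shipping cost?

A cheapest plan:
  Ithaca to A1: 15 × 3 = 45
  Ithaca to A2: 105 × 4 = 420
  Reno to A1: 52 × 8 = 416
  Orem to A2: 19 × 7 = 133
  Orem to A3: 8 × 5 = 40
Total = 45 + 420 + 416 + 133 + 40 = 1054.

1054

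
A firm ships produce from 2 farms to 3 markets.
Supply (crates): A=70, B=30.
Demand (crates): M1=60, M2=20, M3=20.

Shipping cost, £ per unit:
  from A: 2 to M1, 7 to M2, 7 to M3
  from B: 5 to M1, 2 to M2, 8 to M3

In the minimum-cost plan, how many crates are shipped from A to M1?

60

Optimal shipments:
  A–M1: 60 crates
  A–M3: 10 crates
  B–M2: 20 crates
  B–M3: 10 crates
Total cost = £310.
So A→M1 carries 60 crates.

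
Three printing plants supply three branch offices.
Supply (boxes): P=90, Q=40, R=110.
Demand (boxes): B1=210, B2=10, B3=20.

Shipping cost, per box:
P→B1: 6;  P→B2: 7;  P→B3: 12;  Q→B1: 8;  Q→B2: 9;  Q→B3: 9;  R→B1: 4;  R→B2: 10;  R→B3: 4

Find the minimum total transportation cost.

A cheapest plan:
  P to B1: 80 × 6 = 480
  P to B2: 10 × 7 = 70
  Q to B1: 40 × 8 = 320
  R to B1: 90 × 4 = 360
  R to B3: 20 × 4 = 80
Total = 480 + 70 + 320 + 360 + 80 = 1310.

1310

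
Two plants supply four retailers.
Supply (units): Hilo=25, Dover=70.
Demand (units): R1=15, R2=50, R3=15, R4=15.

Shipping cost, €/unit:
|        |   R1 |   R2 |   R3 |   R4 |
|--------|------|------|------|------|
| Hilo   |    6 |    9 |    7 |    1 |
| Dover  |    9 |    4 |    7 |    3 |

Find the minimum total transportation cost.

Optimal allocation:
  Hilo→R1: 15 units
  Hilo→R4: 10 units
  Dover→R2: 50 units
  Dover→R3: 15 units
  Dover→R4: 5 units
Total cost = €420.
(Supply check: Hilo ships 25; Dover ships 70.)

420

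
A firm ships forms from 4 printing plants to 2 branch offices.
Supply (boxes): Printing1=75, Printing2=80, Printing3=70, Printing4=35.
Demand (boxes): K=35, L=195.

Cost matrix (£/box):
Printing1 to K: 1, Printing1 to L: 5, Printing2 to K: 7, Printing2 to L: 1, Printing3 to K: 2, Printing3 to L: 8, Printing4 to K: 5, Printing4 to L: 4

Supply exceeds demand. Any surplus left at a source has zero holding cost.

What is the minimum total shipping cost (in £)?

One minimum-cost allocation:
  Printing1–L: 75 × £5 = £375
  Printing2–L: 80 × £1 = £80
  Printing3–K: 35 × £2 = £70
  Printing3–L: 5 × £8 = £40
  Printing4–L: 35 × £4 = £140
Total = 375 + 80 + 70 + 40 + 140 = £705.

705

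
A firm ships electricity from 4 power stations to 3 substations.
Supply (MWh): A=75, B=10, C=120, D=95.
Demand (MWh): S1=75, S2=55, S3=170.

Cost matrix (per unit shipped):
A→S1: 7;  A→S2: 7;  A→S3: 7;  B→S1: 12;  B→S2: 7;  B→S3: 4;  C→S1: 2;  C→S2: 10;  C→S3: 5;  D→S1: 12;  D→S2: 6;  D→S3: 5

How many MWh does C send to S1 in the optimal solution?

75

Optimal shipments:
  A→S2: 55 MWh
  A→S3: 20 MWh
  B→S3: 10 MWh
  C→S1: 75 MWh
  C→S3: 45 MWh
  D→S3: 95 MWh
Total cost = 1415.
So C→S1 carries 75 MWh.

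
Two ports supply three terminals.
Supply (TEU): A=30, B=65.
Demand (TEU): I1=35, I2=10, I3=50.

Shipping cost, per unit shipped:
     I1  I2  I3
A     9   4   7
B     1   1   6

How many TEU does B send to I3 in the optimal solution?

Optimal shipments:
  A→I3: 30 × 7 = 210
  B→I1: 35 × 1 = 35
  B→I2: 10 × 1 = 10
  B→I3: 20 × 6 = 120
Total cost = 375.
So B→I3 carries 20 TEU.

20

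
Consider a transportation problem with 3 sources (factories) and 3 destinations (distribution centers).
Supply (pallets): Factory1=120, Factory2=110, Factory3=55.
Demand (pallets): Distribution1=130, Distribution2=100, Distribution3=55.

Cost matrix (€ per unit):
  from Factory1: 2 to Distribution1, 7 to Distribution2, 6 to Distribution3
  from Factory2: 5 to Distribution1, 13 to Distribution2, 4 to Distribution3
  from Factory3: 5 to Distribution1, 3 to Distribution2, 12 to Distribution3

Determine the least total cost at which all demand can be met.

A cheapest plan:
  Factory1→Distribution1: 75 × €2 = €150
  Factory1→Distribution2: 45 × €7 = €315
  Factory2→Distribution1: 55 × €5 = €275
  Factory2→Distribution3: 55 × €4 = €220
  Factory3→Distribution2: 55 × €3 = €165
Total = 150 + 315 + 275 + 220 + 165 = €1125.

1125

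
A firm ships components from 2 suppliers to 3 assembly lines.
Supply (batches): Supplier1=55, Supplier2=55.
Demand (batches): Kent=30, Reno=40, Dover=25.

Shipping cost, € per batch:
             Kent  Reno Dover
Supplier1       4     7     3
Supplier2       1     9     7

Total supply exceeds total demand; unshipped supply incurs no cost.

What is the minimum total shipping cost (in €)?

405

Optimal allocation:
  Supplier1 to Reno: 30 × €7 = €210
  Supplier1 to Dover: 25 × €3 = €75
  Supplier2 to Kent: 30 × €1 = €30
  Supplier2 to Reno: 10 × €9 = €90
Total = 210 + 75 + 30 + 90 = €405.
(Supply check: Supplier1 ships 55; Supplier2 ships 40.)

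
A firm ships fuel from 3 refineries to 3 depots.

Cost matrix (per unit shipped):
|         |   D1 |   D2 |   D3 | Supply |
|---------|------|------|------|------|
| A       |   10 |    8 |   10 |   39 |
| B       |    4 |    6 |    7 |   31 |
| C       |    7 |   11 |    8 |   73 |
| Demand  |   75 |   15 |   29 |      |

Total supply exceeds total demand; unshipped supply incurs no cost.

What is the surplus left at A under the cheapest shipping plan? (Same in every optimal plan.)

24

An optimal plan:
  A–D2: 15 × 8 = 120
  B–D1: 31 × 4 = 124
  C–D1: 44 × 7 = 308
  C–D3: 29 × 8 = 232
Total cost = 784.
A ships 15 of its 39, leaving 24.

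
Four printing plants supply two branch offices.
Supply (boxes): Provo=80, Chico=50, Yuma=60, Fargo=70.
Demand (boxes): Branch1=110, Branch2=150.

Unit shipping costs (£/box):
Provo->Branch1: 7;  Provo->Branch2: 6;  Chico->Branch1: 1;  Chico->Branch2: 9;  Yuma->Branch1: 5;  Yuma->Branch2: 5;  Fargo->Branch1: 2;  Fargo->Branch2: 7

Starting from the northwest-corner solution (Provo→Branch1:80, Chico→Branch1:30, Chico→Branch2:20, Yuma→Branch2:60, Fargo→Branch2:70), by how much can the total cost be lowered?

540

Current plan cost = 80·7 + 30·1 + 20·9 + 60·5 + 70·7 = £1560.
Optimal plan:
  Provo to Branch2: 80 × £6 = £480
  Chico to Branch1: 50 × £1 = £50
  Yuma to Branch2: 60 × £5 = £300
  Fargo to Branch1: 60 × £2 = £120
  Fargo to Branch2: 10 × £7 = £70
Optimal cost = £1020.
Saving = 1560 − 1020 = £540.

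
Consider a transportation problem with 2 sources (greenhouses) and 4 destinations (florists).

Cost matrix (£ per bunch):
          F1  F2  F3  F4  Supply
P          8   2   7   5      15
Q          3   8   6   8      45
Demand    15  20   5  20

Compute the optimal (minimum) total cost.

305

A cheapest plan:
  P to F2: 15 bunches
  Q to F1: 15 bunches
  Q to F2: 5 bunches
  Q to F3: 5 bunches
  Q to F4: 20 bunches
Total cost = £305.
(Supply check: P ships 15; Q ships 45.)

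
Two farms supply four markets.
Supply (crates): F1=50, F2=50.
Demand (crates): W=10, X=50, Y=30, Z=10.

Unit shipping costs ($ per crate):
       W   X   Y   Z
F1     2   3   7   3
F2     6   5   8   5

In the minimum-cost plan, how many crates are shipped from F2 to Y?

30

Optimal shipments:
  F1->W: 10 crates
  F1->X: 30 crates
  F1->Z: 10 crates
  F2->X: 20 crates
  F2->Y: 30 crates
Total cost = $480.
So F2→Y carries 30 crates.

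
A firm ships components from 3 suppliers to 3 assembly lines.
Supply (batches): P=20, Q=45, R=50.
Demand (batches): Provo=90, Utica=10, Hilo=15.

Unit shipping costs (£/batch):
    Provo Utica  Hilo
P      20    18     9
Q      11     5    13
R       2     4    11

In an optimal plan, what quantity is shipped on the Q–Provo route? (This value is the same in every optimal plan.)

The minimum-cost plan:
  P->Provo: 5 × £20 = £100
  P->Hilo: 15 × £9 = £135
  Q->Provo: 35 × £11 = £385
  Q->Utica: 10 × £5 = £50
  R->Provo: 50 × £2 = £100
Total cost = £770.
So Q→Provo carries 35 batches.

35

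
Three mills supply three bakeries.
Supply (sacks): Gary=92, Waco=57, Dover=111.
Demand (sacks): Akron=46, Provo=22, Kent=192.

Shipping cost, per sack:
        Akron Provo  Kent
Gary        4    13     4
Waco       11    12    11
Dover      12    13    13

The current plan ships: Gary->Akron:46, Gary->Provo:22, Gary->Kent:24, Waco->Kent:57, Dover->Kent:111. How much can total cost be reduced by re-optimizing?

244

Current plan cost = 46·4 + 22·13 + 24·4 + 57·11 + 111·13 = 2636.
Optimal plan:
  Gary→Kent: 92 sacks
  Waco→Kent: 57 sacks
  Dover→Akron: 46 sacks
  Dover→Provo: 22 sacks
  Dover→Kent: 43 sacks
Optimal cost = 2392.
Saving = 2636 − 2392 = 244.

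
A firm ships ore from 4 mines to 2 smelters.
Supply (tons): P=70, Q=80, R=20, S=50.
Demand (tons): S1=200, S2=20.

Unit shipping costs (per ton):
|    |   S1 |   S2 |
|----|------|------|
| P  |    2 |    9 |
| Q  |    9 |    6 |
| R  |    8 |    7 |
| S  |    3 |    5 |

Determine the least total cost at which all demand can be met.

1110

One minimum-cost allocation:
  P->S1: 70 × 2 = 140
  Q->S1: 60 × 9 = 540
  Q->S2: 20 × 6 = 120
  R->S1: 20 × 8 = 160
  S->S1: 50 × 3 = 150
Total = 140 + 540 + 120 + 160 + 150 = 1110.
(Supply check: P ships 70; Q ships 80; R ships 20; S ships 50.)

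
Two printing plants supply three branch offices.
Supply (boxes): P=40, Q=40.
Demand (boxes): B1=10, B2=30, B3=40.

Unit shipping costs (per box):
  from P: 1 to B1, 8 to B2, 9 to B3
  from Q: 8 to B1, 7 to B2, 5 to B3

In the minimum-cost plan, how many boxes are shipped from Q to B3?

Solving gives:
  P->B1: 10 × 1 = 10
  P->B2: 30 × 8 = 240
  Q->B3: 40 × 5 = 200
Total cost = 450.
So Q→B3 carries 40 boxes.

40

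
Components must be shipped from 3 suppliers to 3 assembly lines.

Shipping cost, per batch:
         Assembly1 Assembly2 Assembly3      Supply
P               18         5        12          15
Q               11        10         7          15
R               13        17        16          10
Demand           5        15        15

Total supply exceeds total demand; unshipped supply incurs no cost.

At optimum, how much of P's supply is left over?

Minimum-cost shipments:
  P→Assembly2: 15 × 5 = 75
  Q→Assembly3: 15 × 7 = 105
  R→Assembly1: 5 × 13 = 65
Total cost = 245.
P ships 15 of its 15, leaving 0.

0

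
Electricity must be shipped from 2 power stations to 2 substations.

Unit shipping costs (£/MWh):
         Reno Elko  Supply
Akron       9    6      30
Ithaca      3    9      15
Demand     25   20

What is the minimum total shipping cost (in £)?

A cheapest plan:
  Akron→Reno: 10 × £9 = £90
  Akron→Elko: 20 × £6 = £120
  Ithaca→Reno: 15 × £3 = £45
Total = 90 + 120 + 45 = £255.
(Supply check: Akron ships 30; Ithaca ships 15.)

255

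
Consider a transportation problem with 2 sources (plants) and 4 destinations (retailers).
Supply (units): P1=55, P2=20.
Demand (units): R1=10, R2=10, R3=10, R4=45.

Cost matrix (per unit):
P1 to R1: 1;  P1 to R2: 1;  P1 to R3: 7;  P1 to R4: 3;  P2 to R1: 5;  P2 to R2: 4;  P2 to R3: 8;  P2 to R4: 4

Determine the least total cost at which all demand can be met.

245

An optimal shipping plan:
  P1->R1: 10 × 1 = 10
  P1->R2: 10 × 1 = 10
  P1->R3: 10 × 7 = 70
  P1->R4: 25 × 3 = 75
  P2->R4: 20 × 4 = 80
Total = 10 + 10 + 70 + 75 + 80 = 245.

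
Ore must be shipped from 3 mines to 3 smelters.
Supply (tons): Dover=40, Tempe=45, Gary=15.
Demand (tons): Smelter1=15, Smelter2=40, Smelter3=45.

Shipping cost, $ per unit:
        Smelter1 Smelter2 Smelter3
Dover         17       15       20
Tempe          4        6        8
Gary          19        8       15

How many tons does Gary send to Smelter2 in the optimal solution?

15

Optimal shipments:
  Dover–Smelter2: 25 × $15 = $375
  Dover–Smelter3: 15 × $20 = $300
  Tempe–Smelter1: 15 × $4 = $60
  Tempe–Smelter3: 30 × $8 = $240
  Gary–Smelter2: 15 × $8 = $120
Total cost = $1095.
So Gary→Smelter2 carries 15 tons.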